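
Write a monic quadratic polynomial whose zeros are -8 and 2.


p(x) = (x + 8)(x - 2)
Expand: x^2 + 6x - 16


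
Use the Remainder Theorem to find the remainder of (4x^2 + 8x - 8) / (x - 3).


By the Remainder Theorem, the remainder equals p(3):
  4*(3)^2 = 36
  8*(3)^1 = 24
  constant: -8
Sum: 36 + 24 - 8 = 52


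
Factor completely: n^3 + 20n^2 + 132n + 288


Try integer roots (divisors of 288). n=-6: p(-6)=0.
Divide out (n + 6): quotient is n^2 + 14n + 48.
Factor the quadratic: (n + 6)(n + 8)
Result: (n + 6)(n + 6)(n + 8)


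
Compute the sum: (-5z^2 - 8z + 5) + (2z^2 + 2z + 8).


Align terms by degree and add:
  -5z^2 - 8z + 5
+ 2z^2 + 2z + 8
= -3z^2 - 6z + 13


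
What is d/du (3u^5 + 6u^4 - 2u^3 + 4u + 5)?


Apply the power rule term by term:
  d/du(3u^5) = 15u^4
  d/du(6u^4) = 24u^3
  d/du(-2u^3) = -6u^2
  d/du(4u) = 4
  d/du(5) = 0
p'(u) = 15u^4 + 24u^3 - 6u^2 + 4


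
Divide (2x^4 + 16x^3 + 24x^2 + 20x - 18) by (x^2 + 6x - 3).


(2x^4 + 16x^3 + 24x^2 + 20x - 18) / (x^2 + 6x - 3)
Step 1: 2x^2 * (x^2 + 6x - 3) = 2x^4 + 12x^3 - 6x^2; subtract.
Step 2: 4x * (x^2 + 6x - 3) = 4x^3 + 24x^2 - 12x; subtract.
Step 3: 6 * (x^2 + 6x - 3) = 6x^2 + 36x - 18; subtract.
Quotient: 2x^2 + 4x + 6, Remainder: -4x


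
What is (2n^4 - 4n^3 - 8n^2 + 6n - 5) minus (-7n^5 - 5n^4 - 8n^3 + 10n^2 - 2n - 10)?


Distribute the minus sign:
  (2n^4 - 4n^3 - 8n^2 + 6n - 5)
- (-7n^5 - 5n^4 - 8n^3 + 10n^2 - 2n - 10)
Negate second polynomial: 7n^5 + 5n^4 + 8n^3 - 10n^2 + 2n + 10
Add: 7n^5 + 7n^4 + 4n^3 - 18n^2 + 8n + 5


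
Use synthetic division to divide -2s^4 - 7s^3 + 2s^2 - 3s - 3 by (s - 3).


Synthetic division with c = 3. Coefficients: -2, -7, 2, -3, -3
Bring down -2.
  -2 * 3 = -6; -6 - 7 = -13
  -13 * 3 = -39; -39 + 2 = -37
  -37 * 3 = -111; -111 - 3 = -114
  -114 * 3 = -342; -342 - 3 = -345
Quotient: -2s^3 - 13s^2 - 37s - 114, Remainder: -345


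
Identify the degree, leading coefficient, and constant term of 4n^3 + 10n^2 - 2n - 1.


Highest power of n is 3, with coefficient 4. Constant term is -1.
Degree = 3, leading coefficient = 4, constant term = -1


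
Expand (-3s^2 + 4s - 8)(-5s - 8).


Distribute each term of the first polynomial:
  (-3s^2)(-5s - 8) = 15s^3 + 24s^2
  (4s)(-5s - 8) = -20s^2 - 32s
  (-8)(-5s - 8) = 40s + 64
Sum: 15s^3 + 4s^2 + 8s + 64


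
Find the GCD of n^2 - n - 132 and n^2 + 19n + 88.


Factor each:
  n^2 - n - 132 = (n + 11)(n - 12)
  n^2 + 19n + 88 = (n + 11)(n + 8)
Common monic factor: n + 11


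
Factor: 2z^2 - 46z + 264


Roots satisfy r1 + r2 = -b/a = 23 and r1*r2 = c/a = 132.
So r1 = 11, r2 = 12.
2z^2 - 46z + 264 = 2(z - r1)(z - r2) = 2(z - 11)(z - 12)


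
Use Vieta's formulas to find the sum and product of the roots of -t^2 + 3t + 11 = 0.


For at^2+bt+c=0: sum = -b/a, product = c/a.
a=-1, b=3, c=11
Sum = -(3)/-1 = 3
Product = (11)/-1 = -11


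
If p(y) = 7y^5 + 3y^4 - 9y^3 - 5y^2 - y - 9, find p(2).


Using direct substitution:
  7 * (2)^5 = 224
  3 * (2)^4 = 48
  -9 * (2)^3 = -72
  -5 * (2)^2 = -20
  -1 * (2)^1 = -2
  constant: -9
Sum = 224 + 48 - 72 - 20 - 2 - 9 = 169


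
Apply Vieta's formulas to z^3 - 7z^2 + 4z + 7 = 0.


Monic cubic z^3+bz^2+cz+d=0: sum=-b, pairwise sum=c, product=-d.
b=-7, c=4, d=7
r1+r2+r3 = 7
r1r2+r1r3+r2r3 = 4
r1r2r3 = -7


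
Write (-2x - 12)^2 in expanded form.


Expand (-2x - 12)^2 by repeated multiplication:
= 4x^2 + 48x + 144


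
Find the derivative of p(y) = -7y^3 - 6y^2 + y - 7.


Apply the power rule term by term:
  d/dy(-7y^3) = -21y^2
  d/dy(-6y^2) = -12y
  d/dy(y) = 1
  d/dy(-7) = 0
p'(y) = -21y^2 - 12y + 1


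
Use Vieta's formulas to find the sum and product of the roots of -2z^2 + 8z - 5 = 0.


For az^2+bz+c=0: sum = -b/a, product = c/a.
a=-2, b=8, c=-5
Sum = -(8)/-2 = 4
Product = (-5)/-2 = 5/2


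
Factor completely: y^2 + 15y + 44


Roots satisfy r1 + r2 = -b/a = -15 and r1*r2 = c/a = 44.
So r1 = -4, r2 = -11.
y^2 + 15y + 44 = (y - r1)(y - r2) = (y + 4)(y + 11)


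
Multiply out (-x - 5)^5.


Expand (-x - 5)^5 by repeated multiplication:
  (-x - 5)^2 = x^2 + 10x + 25
  (-x - 5)^3 = -x^3 - 15x^2 - 75x - 125
  (-x - 5)^4 = x^4 + 20x^3 + 150x^2 + 500x + 625
= -x^5 - 25x^4 - 250x^3 - 1250x^2 - 3125x - 3125


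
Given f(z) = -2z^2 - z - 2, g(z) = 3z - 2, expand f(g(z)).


Substitute g(z) into f:
f(g(z)) = -2*(3z - 2)^2 + (-1)*(3z - 2) + (-2)
(3z - 2)^2 = 9z^2 - 12z + 4
Expand and combine: -18z^2 + 21z - 8


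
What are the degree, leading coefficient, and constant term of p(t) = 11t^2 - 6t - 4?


Highest power of t is 2, with coefficient 11. Constant term is -4.
Degree = 2, leading coefficient = 11, constant term = -4


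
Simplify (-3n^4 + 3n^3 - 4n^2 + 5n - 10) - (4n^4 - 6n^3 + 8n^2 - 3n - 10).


Distribute the minus sign:
  (-3n^4 + 3n^3 - 4n^2 + 5n - 10)
- (4n^4 - 6n^3 + 8n^2 - 3n - 10)
Negate second polynomial: -4n^4 + 6n^3 - 8n^2 + 3n + 10
Add: -7n^4 + 9n^3 - 12n^2 + 8n


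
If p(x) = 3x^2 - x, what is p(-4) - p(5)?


p(-4) = 52
p(5) = 70
p(-4) - p(5) = 52 - 70 = -18


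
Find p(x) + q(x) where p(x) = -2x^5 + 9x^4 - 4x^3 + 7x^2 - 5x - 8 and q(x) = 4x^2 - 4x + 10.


Align terms by degree and add:
  -2x^5 + 9x^4 - 4x^3 + 7x^2 - 5x - 8
+ 4x^2 - 4x + 10
= -2x^5 + 9x^4 - 4x^3 + 11x^2 - 9x + 2


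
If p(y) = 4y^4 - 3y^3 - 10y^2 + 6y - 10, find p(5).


Using direct substitution:
  4 * (5)^4 = 2500
  -3 * (5)^3 = -375
  -10 * (5)^2 = -250
  6 * (5)^1 = 30
  constant: -10
Sum = 2500 - 375 - 250 + 30 - 10 = 1895


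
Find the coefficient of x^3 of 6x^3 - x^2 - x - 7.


Read off the coefficient of x^3: 6


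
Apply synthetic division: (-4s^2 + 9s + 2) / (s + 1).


Synthetic division with c = -1. Coefficients: -4, 9, 2
Bring down -4.
  -4 * -1 = 4; 4 + 9 = 13
  13 * -1 = -13; -13 + 2 = -11
Quotient: -4s + 13, Remainder: -11


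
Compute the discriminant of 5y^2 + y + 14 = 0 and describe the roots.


D = b^2 - 4ac = (1)^2 - 4(5)(14) = 1 - 280 = -279
Since D < 0: two complex conjugate roots (no real roots)


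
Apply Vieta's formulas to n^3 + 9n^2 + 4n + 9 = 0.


Monic cubic n^3+bn^2+cn+d=0: sum=-b, pairwise sum=c, product=-d.
b=9, c=4, d=9
r1+r2+r3 = -9
r1r2+r1r3+r2r3 = 4
r1r2r3 = -9


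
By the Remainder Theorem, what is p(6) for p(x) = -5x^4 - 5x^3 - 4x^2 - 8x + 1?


By the Remainder Theorem, the remainder equals p(6):
  -5*(6)^4 = -6480
  -5*(6)^3 = -1080
  -4*(6)^2 = -144
  -8*(6)^1 = -48
  constant: 1
Sum: -6480 - 1080 - 144 - 48 + 1 = -7751


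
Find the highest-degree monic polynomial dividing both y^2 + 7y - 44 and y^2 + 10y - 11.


Factor each:
  y^2 + 7y - 44 = (y + 11)(y - 4)
  y^2 + 10y - 11 = (y + 11)(y - 1)
Common monic factor: y + 11


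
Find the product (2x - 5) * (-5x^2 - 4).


Distribute each term of the first polynomial:
  (2x)(-5x^2 - 4) = -10x^3 - 8x
  (-5)(-5x^2 - 4) = 25x^2 + 20
Sum: -10x^3 + 25x^2 - 8x + 20


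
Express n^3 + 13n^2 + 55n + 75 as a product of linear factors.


Try integer roots (divisors of 75). n=-3: p(-3)=0.
Divide out (n + 3): quotient is n^2 + 10n + 25.
Factor the quadratic: (n + 5)(n + 5)
Result: (n + 3)(n + 5)(n + 5)


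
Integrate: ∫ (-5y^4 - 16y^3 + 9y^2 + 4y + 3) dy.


Reverse power rule on each term:
  ∫ -5y^4 dy = -y^5
  ∫ -16y^3 dy = -4y^4
  ∫ 9y^2 dy = 3y^3
  ∫ 4y dy = 2y^2
  ∫ 3 dy = 3y
F(y) = -y^5 - 4y^4 + 3y^3 + 2y^2 + 3y + C


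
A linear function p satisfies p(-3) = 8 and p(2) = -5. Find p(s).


p(s) = ms + b. Using p(-3)=8, p(2)=-5:
m = (8 + 5)/(-3 - 2) = 13/-5 = -13/5
b = 8 - m*(-3) = 8 - 39/5 = 1/5
p(s) = -(13/5)s + (1/5)


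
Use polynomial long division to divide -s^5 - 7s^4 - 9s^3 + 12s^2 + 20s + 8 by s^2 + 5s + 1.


(-s^5 - 7s^4 - 9s^3 + 12s^2 + 20s + 8) / (s^2 + 5s + 1)
Step 1: -s^3 * (s^2 + 5s + 1) = -s^5 - 5s^4 - s^3; subtract.
Step 2: -2s^2 * (s^2 + 5s + 1) = -2s^4 - 10s^3 - 2s^2; subtract.
Step 3: 2s * (s^2 + 5s + 1) = 2s^3 + 10s^2 + 2s; subtract.
Step 4: 4 * (s^2 + 5s + 1) = 4s^2 + 20s + 4; subtract.
Quotient: -s^3 - 2s^2 + 2s + 4, Remainder: -2s + 4


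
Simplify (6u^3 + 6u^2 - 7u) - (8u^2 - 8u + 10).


Distribute the minus sign:
  (6u^3 + 6u^2 - 7u)
- (8u^2 - 8u + 10)
Negate second polynomial: -8u^2 + 8u - 10
Add: 6u^3 - 2u^2 + u - 10


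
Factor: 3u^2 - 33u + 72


Roots satisfy r1 + r2 = -b/a = 11 and r1*r2 = c/a = 24.
So r1 = 3, r2 = 8.
3u^2 - 33u + 72 = 3(u - r1)(u - r2) = 3(u - 3)(u - 8)


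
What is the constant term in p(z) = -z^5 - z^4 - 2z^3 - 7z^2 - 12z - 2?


Read off the constant term: -2


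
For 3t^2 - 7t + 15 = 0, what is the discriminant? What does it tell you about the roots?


D = b^2 - 4ac = (-7)^2 - 4(3)(15) = 49 - 180 = -131
Since D < 0: two complex conjugate roots (no real roots)


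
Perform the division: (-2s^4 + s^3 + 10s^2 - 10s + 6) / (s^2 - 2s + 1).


(-2s^4 + s^3 + 10s^2 - 10s + 6) / (s^2 - 2s + 1)
Step 1: -2s^2 * (s^2 - 2s + 1) = -2s^4 + 4s^3 - 2s^2; subtract.
Step 2: -3s * (s^2 - 2s + 1) = -3s^3 + 6s^2 - 3s; subtract.
Step 3: 6 * (s^2 - 2s + 1) = 6s^2 - 12s + 6; subtract.
Quotient: -2s^2 - 3s + 6, Remainder: 5s


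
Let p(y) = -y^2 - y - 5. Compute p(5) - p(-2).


p(5) = -35
p(-2) = -7
p(5) - p(-2) = -35 + 7 = -28


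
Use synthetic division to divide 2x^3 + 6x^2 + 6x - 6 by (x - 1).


Synthetic division with c = 1. Coefficients: 2, 6, 6, -6
Bring down 2.
  2 * 1 = 2; 2 + 6 = 8
  8 * 1 = 8; 8 + 6 = 14
  14 * 1 = 14; 14 - 6 = 8
Quotient: 2x^2 + 8x + 14, Remainder: 8


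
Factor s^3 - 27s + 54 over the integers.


Try integer roots (divisors of 54). s=3: p(3)=0.
Divide out (s - 3): quotient is s^2 + 3s - 18.
Factor the quadratic: (s + 6)(s - 3)
Result: (s - 3)(s + 6)(s - 3)


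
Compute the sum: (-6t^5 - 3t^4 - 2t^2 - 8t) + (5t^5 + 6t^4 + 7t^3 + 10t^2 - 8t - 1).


Align terms by degree and add:
  -6t^5 - 3t^4 - 2t^2 - 8t
+ 5t^5 + 6t^4 + 7t^3 + 10t^2 - 8t - 1
= -t^5 + 3t^4 + 7t^3 + 8t^2 - 16t - 1


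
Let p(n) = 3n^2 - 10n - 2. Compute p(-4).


Using direct substitution:
  3 * (-4)^2 = 48
  -10 * (-4)^1 = 40
  constant: -2
Sum = 48 + 40 - 2 = 86


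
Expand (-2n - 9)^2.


Expand (-2n - 9)^2 by repeated multiplication:
= 4n^2 + 36n + 81


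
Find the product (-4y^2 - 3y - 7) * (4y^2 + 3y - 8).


Distribute each term of the first polynomial:
  (-4y^2)(4y^2 + 3y - 8) = -16y^4 - 12y^3 + 32y^2
  (-3y)(4y^2 + 3y - 8) = -12y^3 - 9y^2 + 24y
  (-7)(4y^2 + 3y - 8) = -28y^2 - 21y + 56
Sum: -16y^4 - 24y^3 - 5y^2 + 3y + 56


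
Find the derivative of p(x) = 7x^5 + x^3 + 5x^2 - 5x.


Apply the power rule term by term:
  d/dx(7x^5) = 35x^4
  d/dx(x^3) = 3x^2
  d/dx(5x^2) = 10x
  d/dx(-5x) = -5
p'(x) = 35x^4 + 3x^2 + 10x - 5


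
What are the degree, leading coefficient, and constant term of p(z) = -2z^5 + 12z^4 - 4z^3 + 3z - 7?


Highest power of z is 5, with coefficient -2. Constant term is -7.
Degree = 5, leading coefficient = -2, constant term = -7


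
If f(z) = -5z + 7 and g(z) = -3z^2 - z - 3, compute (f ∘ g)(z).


Substitute g(z) into f:
f(g(z)) = -5*(-3z^2 - z - 3) + 7
Expand and combine: 15z^2 + 5z + 22


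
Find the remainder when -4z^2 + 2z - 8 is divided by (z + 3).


By the Remainder Theorem, the remainder equals p(-3):
  -4*(-3)^2 = -36
  2*(-3)^1 = -6
  constant: -8
Sum: -36 - 6 - 8 = -50


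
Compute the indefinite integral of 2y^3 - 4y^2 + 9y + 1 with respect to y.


Reverse power rule on each term:
  ∫ 2y^3 dy = (1/2)y^4
  ∫ -4y^2 dy = -(4/3)y^3
  ∫ 9y dy = (9/2)y^2
  ∫ 1 dy = y
F(y) = (1/2)y^4 - (4/3)y^3 + (9/2)y^2 + y + C


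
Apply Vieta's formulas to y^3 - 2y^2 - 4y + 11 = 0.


Monic cubic y^3+by^2+cy+d=0: sum=-b, pairwise sum=c, product=-d.
b=-2, c=-4, d=11
r1+r2+r3 = 2
r1r2+r1r3+r2r3 = -4
r1r2r3 = -11


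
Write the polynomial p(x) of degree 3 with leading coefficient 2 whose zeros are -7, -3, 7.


p(x) = 2(x + 7)(x + 3)(x - 7)
Expand: 2x^3 + 6x^2 - 98x - 294


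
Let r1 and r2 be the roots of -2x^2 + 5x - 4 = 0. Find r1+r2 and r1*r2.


For ax^2+bx+c=0: sum = -b/a, product = c/a.
a=-2, b=5, c=-4
Sum = -(5)/-2 = 5/2
Product = (-4)/-2 = 2


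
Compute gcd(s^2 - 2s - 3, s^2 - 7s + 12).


Factor each:
  s^2 - 2s - 3 = (s - 3)(s + 1)
  s^2 - 7s + 12 = (s - 3)(s - 4)
Common monic factor: s - 3


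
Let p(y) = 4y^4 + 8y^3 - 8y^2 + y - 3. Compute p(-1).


Using direct substitution:
  4 * (-1)^4 = 4
  8 * (-1)^3 = -8
  -8 * (-1)^2 = -8
  1 * (-1)^1 = -1
  constant: -3
Sum = 4 - 8 - 8 - 1 - 3 = -16


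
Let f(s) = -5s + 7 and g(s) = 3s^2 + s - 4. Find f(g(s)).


Substitute g(s) into f:
f(g(s)) = -5*(3s^2 + s - 4) + 7
Expand and combine: -15s^2 - 5s + 27


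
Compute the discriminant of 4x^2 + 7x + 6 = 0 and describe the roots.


D = b^2 - 4ac = (7)^2 - 4(4)(6) = 49 - 96 = -47
Since D < 0: two complex conjugate roots (no real roots)


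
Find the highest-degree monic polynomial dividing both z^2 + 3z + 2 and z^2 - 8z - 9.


Factor each:
  z^2 + 3z + 2 = (z + 1)(z + 2)
  z^2 - 8z - 9 = (z + 1)(z - 9)
Common monic factor: z + 1


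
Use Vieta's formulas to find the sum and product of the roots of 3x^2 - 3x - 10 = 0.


For ax^2+bx+c=0: sum = -b/a, product = c/a.
a=3, b=-3, c=-10
Sum = -(-3)/3 = 1
Product = (-10)/3 = -10/3


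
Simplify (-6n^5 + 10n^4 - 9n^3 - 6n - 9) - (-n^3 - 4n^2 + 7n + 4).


Distribute the minus sign:
  (-6n^5 + 10n^4 - 9n^3 - 6n - 9)
- (-n^3 - 4n^2 + 7n + 4)
Negate second polynomial: n^3 + 4n^2 - 7n - 4
Add: -6n^5 + 10n^4 - 8n^3 + 4n^2 - 13n - 13


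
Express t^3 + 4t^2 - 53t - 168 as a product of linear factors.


Try integer roots (divisors of -168). t=-3: p(-3)=0.
Divide out (t + 3): quotient is t^2 + t - 56.
Factor the quadratic: (t + 8)(t - 7)
Result: (t + 3)(t + 8)(t - 7)


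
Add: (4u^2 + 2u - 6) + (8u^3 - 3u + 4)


Align terms by degree and add:
  4u^2 + 2u - 6
+ 8u^3 - 3u + 4
= 8u^3 + 4u^2 - u - 2


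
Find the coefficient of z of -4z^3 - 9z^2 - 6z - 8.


Read off the coefficient of z: -6


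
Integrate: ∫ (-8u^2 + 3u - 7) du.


Reverse power rule on each term:
  ∫ -8u^2 du = -(8/3)u^3
  ∫ 3u du = (3/2)u^2
  ∫ -7 du = -7u
F(u) = -(8/3)u^3 + (3/2)u^2 - 7u + C


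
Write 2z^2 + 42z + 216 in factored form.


Roots satisfy r1 + r2 = -b/a = -21 and r1*r2 = c/a = 108.
So r1 = -9, r2 = -12.
2z^2 + 42z + 216 = 2(z - r1)(z - r2) = 2(z + 9)(z + 12)


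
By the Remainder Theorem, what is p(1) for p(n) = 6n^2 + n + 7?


By the Remainder Theorem, the remainder equals p(1):
  6*(1)^2 = 6
  1*(1)^1 = 1
  constant: 7
Sum: 6 + 1 + 7 = 14


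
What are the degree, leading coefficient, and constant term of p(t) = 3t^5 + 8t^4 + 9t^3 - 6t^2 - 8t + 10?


Highest power of t is 5, with coefficient 3. Constant term is 10.
Degree = 5, leading coefficient = 3, constant term = 10


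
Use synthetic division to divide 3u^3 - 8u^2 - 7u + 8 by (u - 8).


Synthetic division with c = 8. Coefficients: 3, -8, -7, 8
Bring down 3.
  3 * 8 = 24; 24 - 8 = 16
  16 * 8 = 128; 128 - 7 = 121
  121 * 8 = 968; 968 + 8 = 976
Quotient: 3u^2 + 16u + 121, Remainder: 976


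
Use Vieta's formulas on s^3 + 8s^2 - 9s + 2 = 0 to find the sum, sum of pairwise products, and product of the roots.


Monic cubic s^3+bs^2+cs+d=0: sum=-b, pairwise sum=c, product=-d.
b=8, c=-9, d=2
r1+r2+r3 = -8
r1r2+r1r3+r2r3 = -9
r1r2r3 = -2


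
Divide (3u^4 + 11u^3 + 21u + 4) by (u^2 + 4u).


(3u^4 + 11u^3 + 21u + 4) / (u^2 + 4u)
Step 1: 3u^2 * (u^2 + 4u) = 3u^4 + 12u^3; subtract.
Step 2: -u * (u^2 + 4u) = -u^3 - 4u^2; subtract.
Step 3: 4 * (u^2 + 4u) = 4u^2 + 16u; subtract.
Quotient: 3u^2 - u + 4, Remainder: 5u + 4


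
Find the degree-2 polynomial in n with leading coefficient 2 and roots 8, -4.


p(n) = 2(n - 8)(n + 4)
Expand: 2n^2 - 8n - 64


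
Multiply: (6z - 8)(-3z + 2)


Distribute each term of the first polynomial:
  (6z)(-3z + 2) = -18z^2 + 12z
  (-8)(-3z + 2) = 24z - 16
Sum: -18z^2 + 36z - 16


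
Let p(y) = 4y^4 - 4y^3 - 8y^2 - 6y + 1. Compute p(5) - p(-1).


p(5) = 1771
p(-1) = 7
p(5) - p(-1) = 1771 - 7 = 1764


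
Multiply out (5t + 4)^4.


Expand (5t + 4)^4 by repeated multiplication:
  (5t + 4)^2 = 25t^2 + 40t + 16
  (5t + 4)^3 = 125t^3 + 300t^2 + 240t + 64
= 625t^4 + 2000t^3 + 2400t^2 + 1280t + 256


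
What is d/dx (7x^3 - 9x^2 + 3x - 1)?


Apply the power rule term by term:
  d/dx(7x^3) = 21x^2
  d/dx(-9x^2) = -18x
  d/dx(3x) = 3
  d/dx(-1) = 0
p'(x) = 21x^2 - 18x + 3


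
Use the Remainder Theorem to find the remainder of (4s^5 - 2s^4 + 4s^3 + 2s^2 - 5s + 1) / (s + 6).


By the Remainder Theorem, the remainder equals p(-6):
  4*(-6)^5 = -31104
  -2*(-6)^4 = -2592
  4*(-6)^3 = -864
  2*(-6)^2 = 72
  -5*(-6)^1 = 30
  constant: 1
Sum: -31104 - 2592 - 864 + 72 + 30 + 1 = -34457


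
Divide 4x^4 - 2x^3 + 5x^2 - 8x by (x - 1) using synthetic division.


Synthetic division with c = 1. Coefficients: 4, -2, 5, -8, 0
Bring down 4.
  4 * 1 = 4; 4 - 2 = 2
  2 * 1 = 2; 2 + 5 = 7
  7 * 1 = 7; 7 - 8 = -1
  -1 * 1 = -1; -1 + 0 = -1
Quotient: 4x^3 + 2x^2 + 7x - 1, Remainder: -1


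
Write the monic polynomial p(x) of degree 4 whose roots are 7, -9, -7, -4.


p(x) = (x - 7)(x + 9)(x + 7)(x + 4)
Expand: x^4 + 13x^3 - 13x^2 - 637x - 1764


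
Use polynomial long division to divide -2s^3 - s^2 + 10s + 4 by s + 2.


(-2s^3 - s^2 + 10s + 4) / (s + 2)
Step 1: -2s^2 * (s + 2) = -2s^3 - 4s^2; subtract.
Step 2: 3s * (s + 2) = 3s^2 + 6s; subtract.
Step 3: 4 * (s + 2) = 4s + 8; subtract.
Quotient: -2s^2 + 3s + 4, Remainder: -4


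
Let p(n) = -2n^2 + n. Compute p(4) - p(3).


p(4) = -28
p(3) = -15
p(4) - p(3) = -28 + 15 = -13


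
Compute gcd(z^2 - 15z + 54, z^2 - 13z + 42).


Factor each:
  z^2 - 15z + 54 = (z - 6)(z - 9)
  z^2 - 13z + 42 = (z - 6)(z - 7)
Common monic factor: z - 6


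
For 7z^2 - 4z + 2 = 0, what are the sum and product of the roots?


For az^2+bz+c=0: sum = -b/a, product = c/a.
a=7, b=-4, c=2
Sum = -(-4)/7 = 4/7
Product = (2)/7 = 2/7


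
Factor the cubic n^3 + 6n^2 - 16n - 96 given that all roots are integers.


Try integer roots (divisors of -96). n=-4: p(-4)=0.
Divide out (n + 4): quotient is n^2 + 2n - 24.
Factor the quadratic: (n + 6)(n - 4)
Result: (n + 4)(n + 6)(n - 4)


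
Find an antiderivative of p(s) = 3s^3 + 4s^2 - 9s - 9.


Reverse power rule on each term:
  ∫ 3s^3 ds = (3/4)s^4
  ∫ 4s^2 ds = (4/3)s^3
  ∫ -9s ds = -(9/2)s^2
  ∫ -9 ds = -9s
F(s) = (3/4)s^4 + (4/3)s^3 - (9/2)s^2 - 9s + C


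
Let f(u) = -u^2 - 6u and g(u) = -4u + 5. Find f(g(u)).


Substitute g(u) into f:
f(g(u)) = -1*(-4u + 5)^2 + (-6)*(-4u + 5)
(-4u + 5)^2 = 16u^2 - 40u + 25
Expand and combine: -16u^2 + 64u - 55


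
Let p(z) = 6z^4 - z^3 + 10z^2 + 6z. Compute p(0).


Using direct substitution:
  6 * (0)^4 = 0
  -1 * (0)^3 = 0
  10 * (0)^2 = 0
  6 * (0)^1 = 0
  constant: 0
Sum = 0 + 0 + 0 + 0 + 0 = 0


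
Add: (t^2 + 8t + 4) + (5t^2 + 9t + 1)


Align terms by degree and add:
  t^2 + 8t + 4
+ 5t^2 + 9t + 1
= 6t^2 + 17t + 5


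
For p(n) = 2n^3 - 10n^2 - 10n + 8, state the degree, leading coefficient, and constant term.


Highest power of n is 3, with coefficient 2. Constant term is 8.
Degree = 3, leading coefficient = 2, constant term = 8


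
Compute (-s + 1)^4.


Expand (-s + 1)^4 by repeated multiplication:
  (-s + 1)^2 = s^2 - 2s + 1
  (-s + 1)^3 = -s^3 + 3s^2 - 3s + 1
= s^4 - 4s^3 + 6s^2 - 4s + 1


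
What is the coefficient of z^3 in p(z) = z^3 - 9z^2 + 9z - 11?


Read off the coefficient of z^3: 1


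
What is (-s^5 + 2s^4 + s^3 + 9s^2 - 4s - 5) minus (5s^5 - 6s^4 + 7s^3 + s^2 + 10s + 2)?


Distribute the minus sign:
  (-s^5 + 2s^4 + s^3 + 9s^2 - 4s - 5)
- (5s^5 - 6s^4 + 7s^3 + s^2 + 10s + 2)
Negate second polynomial: -5s^5 + 6s^4 - 7s^3 - s^2 - 10s - 2
Add: -6s^5 + 8s^4 - 6s^3 + 8s^2 - 14s - 7


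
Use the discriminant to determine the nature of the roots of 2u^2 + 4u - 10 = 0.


D = b^2 - 4ac = (4)^2 - 4(2)(-10) = 16 + 80 = 96
Since D > 0: two distinct irrational roots


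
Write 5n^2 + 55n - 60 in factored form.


Roots satisfy r1 + r2 = -b/a = -11 and r1*r2 = c/a = -12.
So r1 = 1, r2 = -12.
5n^2 + 55n - 60 = 5(n - r1)(n - r2) = 5(n - 1)(n + 12)


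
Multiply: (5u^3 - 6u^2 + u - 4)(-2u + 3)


Distribute each term of the first polynomial:
  (5u^3)(-2u + 3) = -10u^4 + 15u^3
  (-6u^2)(-2u + 3) = 12u^3 - 18u^2
  (u)(-2u + 3) = -2u^2 + 3u
  (-4)(-2u + 3) = 8u - 12
Sum: -10u^4 + 27u^3 - 20u^2 + 11u - 12


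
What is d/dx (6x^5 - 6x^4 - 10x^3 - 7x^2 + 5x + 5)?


Apply the power rule term by term:
  d/dx(6x^5) = 30x^4
  d/dx(-6x^4) = -24x^3
  d/dx(-10x^3) = -30x^2
  d/dx(-7x^2) = -14x
  d/dx(5x) = 5
  d/dx(5) = 0
p'(x) = 30x^4 - 24x^3 - 30x^2 - 14x + 5


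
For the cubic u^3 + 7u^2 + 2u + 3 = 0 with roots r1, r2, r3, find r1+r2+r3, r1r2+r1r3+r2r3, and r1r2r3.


Monic cubic u^3+bu^2+cu+d=0: sum=-b, pairwise sum=c, product=-d.
b=7, c=2, d=3
r1+r2+r3 = -7
r1r2+r1r3+r2r3 = 2
r1r2r3 = -3


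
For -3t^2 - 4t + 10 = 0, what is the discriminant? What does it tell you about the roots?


D = b^2 - 4ac = (-4)^2 - 4(-3)(10) = 16 + 120 = 136
Since D > 0: two distinct irrational roots


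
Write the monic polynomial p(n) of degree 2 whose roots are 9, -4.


p(n) = (n - 9)(n + 4)
Expand: n^2 - 5n - 36


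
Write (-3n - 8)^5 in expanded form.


Expand (-3n - 8)^5 by repeated multiplication:
  (-3n - 8)^2 = 9n^2 + 48n + 64
  (-3n - 8)^3 = -27n^3 - 216n^2 - 576n - 512
  (-3n - 8)^4 = 81n^4 + 864n^3 + 3456n^2 + 6144n + 4096
= -243n^5 - 3240n^4 - 17280n^3 - 46080n^2 - 61440n - 32768


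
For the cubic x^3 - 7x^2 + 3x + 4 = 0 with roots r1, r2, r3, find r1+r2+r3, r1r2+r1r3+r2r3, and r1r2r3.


Monic cubic x^3+bx^2+cx+d=0: sum=-b, pairwise sum=c, product=-d.
b=-7, c=3, d=4
r1+r2+r3 = 7
r1r2+r1r3+r2r3 = 3
r1r2r3 = -4


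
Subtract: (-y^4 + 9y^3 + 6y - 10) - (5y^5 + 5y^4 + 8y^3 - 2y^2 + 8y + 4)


Distribute the minus sign:
  (-y^4 + 9y^3 + 6y - 10)
- (5y^5 + 5y^4 + 8y^3 - 2y^2 + 8y + 4)
Negate second polynomial: -5y^5 - 5y^4 - 8y^3 + 2y^2 - 8y - 4
Add: -5y^5 - 6y^4 + y^3 + 2y^2 - 2y - 14


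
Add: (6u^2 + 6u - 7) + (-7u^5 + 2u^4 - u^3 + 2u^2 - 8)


Align terms by degree and add:
  6u^2 + 6u - 7
  -7u^5 + 2u^4 - u^3 + 2u^2 - 8
= -7u^5 + 2u^4 - u^3 + 8u^2 + 6u - 15


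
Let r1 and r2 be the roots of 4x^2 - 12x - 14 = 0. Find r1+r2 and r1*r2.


For ax^2+bx+c=0: sum = -b/a, product = c/a.
a=4, b=-12, c=-14
Sum = -(-12)/4 = 3
Product = (-14)/4 = -7/2


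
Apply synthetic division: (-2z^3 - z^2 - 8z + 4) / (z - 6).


Synthetic division with c = 6. Coefficients: -2, -1, -8, 4
Bring down -2.
  -2 * 6 = -12; -12 - 1 = -13
  -13 * 6 = -78; -78 - 8 = -86
  -86 * 6 = -516; -516 + 4 = -512
Quotient: -2z^2 - 13z - 86, Remainder: -512


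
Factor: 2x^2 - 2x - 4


Roots satisfy r1 + r2 = -b/a = 1 and r1*r2 = c/a = -2.
So r1 = 2, r2 = -1.
2x^2 - 2x - 4 = 2(x - r1)(x - r2) = 2(x - 2)(x + 1)


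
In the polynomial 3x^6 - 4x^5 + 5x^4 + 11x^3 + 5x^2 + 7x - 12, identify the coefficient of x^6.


Read off the coefficient of x^6: 3


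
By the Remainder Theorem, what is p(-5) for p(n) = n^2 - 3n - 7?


By the Remainder Theorem, the remainder equals p(-5):
  1*(-5)^2 = 25
  -3*(-5)^1 = 15
  constant: -7
Sum: 25 + 15 - 7 = 33


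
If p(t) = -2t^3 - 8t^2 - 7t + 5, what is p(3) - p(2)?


p(3) = -142
p(2) = -57
p(3) - p(2) = -142 + 57 = -85


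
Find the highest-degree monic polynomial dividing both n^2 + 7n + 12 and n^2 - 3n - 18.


Factor each:
  n^2 + 7n + 12 = (n + 3)(n + 4)
  n^2 - 3n - 18 = (n + 3)(n - 6)
Common monic factor: n + 3


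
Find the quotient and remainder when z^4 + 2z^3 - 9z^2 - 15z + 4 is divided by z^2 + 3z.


(z^4 + 2z^3 - 9z^2 - 15z + 4) / (z^2 + 3z)
Step 1: z^2 * (z^2 + 3z) = z^4 + 3z^3; subtract.
Step 2: -z * (z^2 + 3z) = -z^3 - 3z^2; subtract.
Step 3: -6 * (z^2 + 3z) = -6z^2 - 18z; subtract.
Quotient: z^2 - z - 6, Remainder: 3z + 4


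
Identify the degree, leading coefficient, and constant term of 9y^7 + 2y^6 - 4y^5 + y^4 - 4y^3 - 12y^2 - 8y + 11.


Highest power of y is 7, with coefficient 9. Constant term is 11.
Degree = 7, leading coefficient = 9, constant term = 11


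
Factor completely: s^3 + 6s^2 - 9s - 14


Try integer roots (divisors of -14). s=-7: p(-7)=0.
Divide out (s + 7): quotient is s^2 - s - 2.
Factor the quadratic: (s + 1)(s - 2)
Result: (s + 7)(s + 1)(s - 2)


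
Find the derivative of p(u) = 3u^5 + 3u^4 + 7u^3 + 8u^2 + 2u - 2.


Apply the power rule term by term:
  d/du(3u^5) = 15u^4
  d/du(3u^4) = 12u^3
  d/du(7u^3) = 21u^2
  d/du(8u^2) = 16u
  d/du(2u) = 2
  d/du(-2) = 0
p'(u) = 15u^4 + 12u^3 + 21u^2 + 16u + 2


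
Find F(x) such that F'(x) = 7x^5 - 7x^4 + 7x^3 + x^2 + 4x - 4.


Reverse power rule on each term:
  ∫ 7x^5 dx = (7/6)x^6
  ∫ -7x^4 dx = -(7/5)x^5
  ∫ 7x^3 dx = (7/4)x^4
  ∫ x^2 dx = (1/3)x^3
  ∫ 4x dx = 2x^2
  ∫ -4 dx = -4x
F(x) = (7/6)x^6 - (7/5)x^5 + (7/4)x^4 + (1/3)x^3 + 2x^2 - 4x + C


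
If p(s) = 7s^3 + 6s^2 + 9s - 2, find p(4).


Using direct substitution:
  7 * (4)^3 = 448
  6 * (4)^2 = 96
  9 * (4)^1 = 36
  constant: -2
Sum = 448 + 96 + 36 - 2 = 578


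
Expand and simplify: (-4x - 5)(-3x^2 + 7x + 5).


Distribute each term of the first polynomial:
  (-4x)(-3x^2 + 7x + 5) = 12x^3 - 28x^2 - 20x
  (-5)(-3x^2 + 7x + 5) = 15x^2 - 35x - 25
Sum: 12x^3 - 13x^2 - 55x - 25


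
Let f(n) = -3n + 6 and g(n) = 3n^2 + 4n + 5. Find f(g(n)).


Substitute g(n) into f:
f(g(n)) = -3*(3n^2 + 4n + 5) + 6
Expand and combine: -9n^2 - 12n - 9


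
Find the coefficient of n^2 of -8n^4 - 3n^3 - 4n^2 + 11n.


Read off the coefficient of n^2: -4


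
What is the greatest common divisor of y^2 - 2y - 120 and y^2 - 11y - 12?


Factor each:
  y^2 - 2y - 120 = (y - 12)(y + 10)
  y^2 - 11y - 12 = (y - 12)(y + 1)
Common monic factor: y - 12


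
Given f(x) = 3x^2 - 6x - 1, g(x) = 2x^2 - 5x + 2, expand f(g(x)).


Substitute g(x) into f:
f(g(x)) = 3*(2x^2 - 5x + 2)^2 + (-6)*(2x^2 - 5x + 2) + (-1)
(2x^2 - 5x + 2)^2 = 4x^4 - 20x^3 + 33x^2 - 20x + 4
Expand and combine: 12x^4 - 60x^3 + 87x^2 - 30x - 1


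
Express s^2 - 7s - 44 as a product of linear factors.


Roots satisfy r1 + r2 = -b/a = 7 and r1*r2 = c/a = -44.
So r1 = -4, r2 = 11.
s^2 - 7s - 44 = (s - r1)(s - r2) = (s + 4)(s - 11)


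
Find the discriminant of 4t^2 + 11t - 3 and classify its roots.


D = b^2 - 4ac = (11)^2 - 4(4)(-3) = 121 + 48 = 169
Since D > 0: two distinct rational roots


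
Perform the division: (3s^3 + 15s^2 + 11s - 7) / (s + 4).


(3s^3 + 15s^2 + 11s - 7) / (s + 4)
Step 1: 3s^2 * (s + 4) = 3s^3 + 12s^2; subtract.
Step 2: 3s * (s + 4) = 3s^2 + 12s; subtract.
Step 3: -1 * (s + 4) = -s - 4; subtract.
Quotient: 3s^2 + 3s - 1, Remainder: -3


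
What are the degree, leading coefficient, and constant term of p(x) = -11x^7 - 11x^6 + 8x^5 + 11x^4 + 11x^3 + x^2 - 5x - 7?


Highest power of x is 7, with coefficient -11. Constant term is -7.
Degree = 7, leading coefficient = -11, constant term = -7


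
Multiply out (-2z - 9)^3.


Expand (-2z - 9)^3 by repeated multiplication:
  (-2z - 9)^2 = 4z^2 + 36z + 81
= -8z^3 - 108z^2 - 486z - 729


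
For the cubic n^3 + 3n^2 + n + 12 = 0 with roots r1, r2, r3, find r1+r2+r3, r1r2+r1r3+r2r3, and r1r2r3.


Monic cubic n^3+bn^2+cn+d=0: sum=-b, pairwise sum=c, product=-d.
b=3, c=1, d=12
r1+r2+r3 = -3
r1r2+r1r3+r2r3 = 1
r1r2r3 = -12


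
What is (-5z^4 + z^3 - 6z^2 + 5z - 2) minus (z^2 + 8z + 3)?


Distribute the minus sign:
  (-5z^4 + z^3 - 6z^2 + 5z - 2)
- (z^2 + 8z + 3)
Negate second polynomial: -z^2 - 8z - 3
Add: -5z^4 + z^3 - 7z^2 - 3z - 5


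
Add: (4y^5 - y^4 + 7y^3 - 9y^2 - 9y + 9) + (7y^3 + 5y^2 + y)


Align terms by degree and add:
  4y^5 - y^4 + 7y^3 - 9y^2 - 9y + 9
+ 7y^3 + 5y^2 + y
= 4y^5 - y^4 + 14y^3 - 4y^2 - 8y + 9


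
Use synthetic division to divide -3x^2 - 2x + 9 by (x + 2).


Synthetic division with c = -2. Coefficients: -3, -2, 9
Bring down -3.
  -3 * -2 = 6; 6 - 2 = 4
  4 * -2 = -8; -8 + 9 = 1
Quotient: -3x + 4, Remainder: 1


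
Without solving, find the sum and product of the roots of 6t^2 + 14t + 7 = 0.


For at^2+bt+c=0: sum = -b/a, product = c/a.
a=6, b=14, c=7
Sum = -(14)/6 = -7/3
Product = (7)/6 = 7/6


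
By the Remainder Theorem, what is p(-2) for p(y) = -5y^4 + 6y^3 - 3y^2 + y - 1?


By the Remainder Theorem, the remainder equals p(-2):
  -5*(-2)^4 = -80
  6*(-2)^3 = -48
  -3*(-2)^2 = -12
  1*(-2)^1 = -2
  constant: -1
Sum: -80 - 48 - 12 - 2 - 1 = -143


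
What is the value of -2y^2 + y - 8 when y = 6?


Using direct substitution:
  -2 * (6)^2 = -72
  1 * (6)^1 = 6
  constant: -8
Sum = -72 + 6 - 8 = -74


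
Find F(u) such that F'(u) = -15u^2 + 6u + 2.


Reverse power rule on each term:
  ∫ -15u^2 du = -5u^3
  ∫ 6u du = 3u^2
  ∫ 2 du = 2u
F(u) = -5u^3 + 3u^2 + 2u + C


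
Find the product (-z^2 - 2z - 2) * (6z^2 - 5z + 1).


Distribute each term of the first polynomial:
  (-z^2)(6z^2 - 5z + 1) = -6z^4 + 5z^3 - z^2
  (-2z)(6z^2 - 5z + 1) = -12z^3 + 10z^2 - 2z
  (-2)(6z^2 - 5z + 1) = -12z^2 + 10z - 2
Sum: -6z^4 - 7z^3 - 3z^2 + 8z - 2


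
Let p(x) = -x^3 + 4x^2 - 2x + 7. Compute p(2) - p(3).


p(2) = 11
p(3) = 10
p(2) - p(3) = 11 - 10 = 1


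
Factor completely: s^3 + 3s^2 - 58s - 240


Try integer roots (divisors of -240). s=8: p(8)=0.
Divide out (s - 8): quotient is s^2 + 11s + 30.
Factor the quadratic: (s + 5)(s + 6)
Result: (s - 8)(s + 5)(s + 6)


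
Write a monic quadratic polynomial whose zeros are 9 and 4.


p(t) = (t - 9)(t - 4)
Expand: t^2 - 13t + 36


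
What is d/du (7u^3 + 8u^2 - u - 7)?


Apply the power rule term by term:
  d/du(7u^3) = 21u^2
  d/du(8u^2) = 16u
  d/du(-u) = -1
  d/du(-7) = 0
p'(u) = 21u^2 + 16u - 1


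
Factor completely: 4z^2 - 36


Roots satisfy r1 + r2 = -b/a = 0 and r1*r2 = c/a = -9.
So r1 = 3, r2 = -3.
4z^2 - 36 = 4(z - r1)(z - r2) = 4(z - 3)(z + 3)


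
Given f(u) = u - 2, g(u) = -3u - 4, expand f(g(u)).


Substitute g(u) into f:
f(g(u)) = 1*(-3u - 4) + (-2)
Expand and combine: -3u - 6


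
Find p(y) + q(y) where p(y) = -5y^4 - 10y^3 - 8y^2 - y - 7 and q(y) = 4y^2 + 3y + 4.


Align terms by degree and add:
  -5y^4 - 10y^3 - 8y^2 - y - 7
+ 4y^2 + 3y + 4
= -5y^4 - 10y^3 - 4y^2 + 2y - 3


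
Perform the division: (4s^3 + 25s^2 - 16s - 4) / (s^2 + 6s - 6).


(4s^3 + 25s^2 - 16s - 4) / (s^2 + 6s - 6)
Step 1: 4s * (s^2 + 6s - 6) = 4s^3 + 24s^2 - 24s; subtract.
Step 2: 1 * (s^2 + 6s - 6) = s^2 + 6s - 6; subtract.
Quotient: 4s + 1, Remainder: 2s + 2


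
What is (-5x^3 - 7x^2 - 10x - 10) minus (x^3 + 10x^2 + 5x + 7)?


Distribute the minus sign:
  (-5x^3 - 7x^2 - 10x - 10)
- (x^3 + 10x^2 + 5x + 7)
Negate second polynomial: -x^3 - 10x^2 - 5x - 7
Add: -6x^3 - 17x^2 - 15x - 17


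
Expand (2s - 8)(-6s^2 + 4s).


Distribute each term of the first polynomial:
  (2s)(-6s^2 + 4s) = -12s^3 + 8s^2
  (-8)(-6s^2 + 4s) = 48s^2 - 32s
Sum: -12s^3 + 56s^2 - 32s


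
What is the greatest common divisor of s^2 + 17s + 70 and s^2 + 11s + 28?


Factor each:
  s^2 + 17s + 70 = (s + 7)(s + 10)
  s^2 + 11s + 28 = (s + 7)(s + 4)
Common monic factor: s + 7


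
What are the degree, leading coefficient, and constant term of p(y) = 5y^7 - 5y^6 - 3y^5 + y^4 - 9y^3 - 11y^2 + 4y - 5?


Highest power of y is 7, with coefficient 5. Constant term is -5.
Degree = 7, leading coefficient = 5, constant term = -5


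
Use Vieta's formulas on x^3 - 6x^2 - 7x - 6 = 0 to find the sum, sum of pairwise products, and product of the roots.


Monic cubic x^3+bx^2+cx+d=0: sum=-b, pairwise sum=c, product=-d.
b=-6, c=-7, d=-6
r1+r2+r3 = 6
r1r2+r1r3+r2r3 = -7
r1r2r3 = 6


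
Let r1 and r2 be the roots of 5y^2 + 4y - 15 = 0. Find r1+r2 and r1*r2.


For ay^2+by+c=0: sum = -b/a, product = c/a.
a=5, b=4, c=-15
Sum = -(4)/5 = -4/5
Product = (-15)/5 = -3


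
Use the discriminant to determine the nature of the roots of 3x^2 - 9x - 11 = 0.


D = b^2 - 4ac = (-9)^2 - 4(3)(-11) = 81 + 132 = 213
Since D > 0: two distinct irrational roots


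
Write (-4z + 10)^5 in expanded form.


Expand (-4z + 10)^5 by repeated multiplication:
  (-4z + 10)^2 = 16z^2 - 80z + 100
  (-4z + 10)^3 = -64z^3 + 480z^2 - 1200z + 1000
  (-4z + 10)^4 = 256z^4 - 2560z^3 + 9600z^2 - 16000z + 10000
= -1024z^5 + 12800z^4 - 64000z^3 + 160000z^2 - 200000z + 100000


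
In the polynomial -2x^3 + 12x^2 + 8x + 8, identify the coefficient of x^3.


Read off the coefficient of x^3: -2


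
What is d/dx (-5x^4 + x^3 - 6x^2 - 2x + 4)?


Apply the power rule term by term:
  d/dx(-5x^4) = -20x^3
  d/dx(x^3) = 3x^2
  d/dx(-6x^2) = -12x
  d/dx(-2x) = -2
  d/dx(4) = 0
p'(x) = -20x^3 + 3x^2 - 12x - 2


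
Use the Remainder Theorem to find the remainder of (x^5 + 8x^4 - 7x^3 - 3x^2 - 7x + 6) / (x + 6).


By the Remainder Theorem, the remainder equals p(-6):
  1*(-6)^5 = -7776
  8*(-6)^4 = 10368
  -7*(-6)^3 = 1512
  -3*(-6)^2 = -108
  -7*(-6)^1 = 42
  constant: 6
Sum: -7776 + 10368 + 1512 - 108 + 42 + 6 = 4044


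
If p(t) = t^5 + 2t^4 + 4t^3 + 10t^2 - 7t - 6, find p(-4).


Using direct substitution:
  1 * (-4)^5 = -1024
  2 * (-4)^4 = 512
  4 * (-4)^3 = -256
  10 * (-4)^2 = 160
  -7 * (-4)^1 = 28
  constant: -6
Sum = -1024 + 512 - 256 + 160 + 28 - 6 = -586


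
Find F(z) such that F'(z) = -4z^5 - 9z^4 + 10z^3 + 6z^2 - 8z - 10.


Reverse power rule on each term:
  ∫ -4z^5 dz = -(2/3)z^6
  ∫ -9z^4 dz = -(9/5)z^5
  ∫ 10z^3 dz = (5/2)z^4
  ∫ 6z^2 dz = 2z^3
  ∫ -8z dz = -4z^2
  ∫ -10 dz = -10z
F(z) = -(2/3)z^6 - (9/5)z^5 + (5/2)z^4 + 2z^3 - 4z^2 - 10z + C


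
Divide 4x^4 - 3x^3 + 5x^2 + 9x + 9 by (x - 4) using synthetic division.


Synthetic division with c = 4. Coefficients: 4, -3, 5, 9, 9
Bring down 4.
  4 * 4 = 16; 16 - 3 = 13
  13 * 4 = 52; 52 + 5 = 57
  57 * 4 = 228; 228 + 9 = 237
  237 * 4 = 948; 948 + 9 = 957
Quotient: 4x^3 + 13x^2 + 57x + 237, Remainder: 957


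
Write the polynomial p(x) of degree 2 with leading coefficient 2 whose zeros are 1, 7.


p(x) = 2(x - 1)(x - 7)
Expand: 2x^2 - 16x + 14


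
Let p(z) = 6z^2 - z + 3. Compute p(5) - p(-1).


p(5) = 148
p(-1) = 10
p(5) - p(-1) = 148 - 10 = 138


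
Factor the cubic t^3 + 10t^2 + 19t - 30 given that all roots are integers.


Try integer roots (divisors of -30). t=-6: p(-6)=0.
Divide out (t + 6): quotient is t^2 + 4t - 5.
Factor the quadratic: (t + 5)(t - 1)
Result: (t + 6)(t + 5)(t - 1)


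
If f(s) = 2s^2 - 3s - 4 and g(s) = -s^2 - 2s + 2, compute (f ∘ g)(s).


Substitute g(s) into f:
f(g(s)) = 2*(-s^2 - 2s + 2)^2 + (-3)*(-s^2 - 2s + 2) + (-4)
(-s^2 - 2s + 2)^2 = s^4 + 4s^3 - 8s + 4
Expand and combine: 2s^4 + 8s^3 + 3s^2 - 10s - 2


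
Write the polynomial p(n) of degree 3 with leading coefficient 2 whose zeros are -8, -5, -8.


p(n) = 2(n + 8)(n + 5)(n + 8)
Expand: 2n^3 + 42n^2 + 288n + 640


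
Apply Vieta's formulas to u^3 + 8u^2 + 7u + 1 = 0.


Monic cubic u^3+bu^2+cu+d=0: sum=-b, pairwise sum=c, product=-d.
b=8, c=7, d=1
r1+r2+r3 = -8
r1r2+r1r3+r2r3 = 7
r1r2r3 = -1


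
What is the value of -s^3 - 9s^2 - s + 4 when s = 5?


Using direct substitution:
  -1 * (5)^3 = -125
  -9 * (5)^2 = -225
  -1 * (5)^1 = -5
  constant: 4
Sum = -125 - 225 - 5 + 4 = -351


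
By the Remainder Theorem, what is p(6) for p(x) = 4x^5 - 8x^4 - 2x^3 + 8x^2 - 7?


By the Remainder Theorem, the remainder equals p(6):
  4*(6)^5 = 31104
  -8*(6)^4 = -10368
  -2*(6)^3 = -432
  8*(6)^2 = 288
  0*(6)^1 = 0
  constant: -7
Sum: 31104 - 10368 - 432 + 288 + 0 - 7 = 20585


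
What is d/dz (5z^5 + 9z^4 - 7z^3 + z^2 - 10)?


Apply the power rule term by term:
  d/dz(5z^5) = 25z^4
  d/dz(9z^4) = 36z^3
  d/dz(-7z^3) = -21z^2
  d/dz(z^2) = 2z
  d/dz(-10) = 0
p'(z) = 25z^4 + 36z^3 - 21z^2 + 2z


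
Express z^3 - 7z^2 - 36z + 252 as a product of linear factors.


Try integer roots (divisors of 252). z=7: p(7)=0.
Divide out (z - 7): quotient is z^2 - 36.
Factor the quadratic: (z + 6)(z - 6)
Result: (z - 7)(z + 6)(z - 6)


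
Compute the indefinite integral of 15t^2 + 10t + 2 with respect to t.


Reverse power rule on each term:
  ∫ 15t^2 dt = 5t^3
  ∫ 10t dt = 5t^2
  ∫ 2 dt = 2t
F(t) = 5t^3 + 5t^2 + 2t + C


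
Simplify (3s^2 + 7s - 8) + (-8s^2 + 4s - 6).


Align terms by degree and add:
  3s^2 + 7s - 8
  -8s^2 + 4s - 6
= -5s^2 + 11s - 14


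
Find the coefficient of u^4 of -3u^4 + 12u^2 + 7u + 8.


Read off the coefficient of u^4: -3


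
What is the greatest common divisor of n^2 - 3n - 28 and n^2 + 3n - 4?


Factor each:
  n^2 - 3n - 28 = (n + 4)(n - 7)
  n^2 + 3n - 4 = (n + 4)(n - 1)
Common monic factor: n + 4


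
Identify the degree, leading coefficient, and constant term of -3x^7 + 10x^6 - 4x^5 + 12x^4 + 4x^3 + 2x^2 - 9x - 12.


Highest power of x is 7, with coefficient -3. Constant term is -12.
Degree = 7, leading coefficient = -3, constant term = -12


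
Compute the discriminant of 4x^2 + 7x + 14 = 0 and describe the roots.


D = b^2 - 4ac = (7)^2 - 4(4)(14) = 49 - 224 = -175
Since D < 0: two complex conjugate roots (no real roots)


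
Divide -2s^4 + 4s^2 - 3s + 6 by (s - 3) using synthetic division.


Synthetic division with c = 3. Coefficients: -2, 0, 4, -3, 6
Bring down -2.
  -2 * 3 = -6; -6 + 0 = -6
  -6 * 3 = -18; -18 + 4 = -14
  -14 * 3 = -42; -42 - 3 = -45
  -45 * 3 = -135; -135 + 6 = -129
Quotient: -2s^3 - 6s^2 - 14s - 45, Remainder: -129


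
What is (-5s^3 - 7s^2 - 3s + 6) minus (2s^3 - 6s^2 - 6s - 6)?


Distribute the minus sign:
  (-5s^3 - 7s^2 - 3s + 6)
- (2s^3 - 6s^2 - 6s - 6)
Negate second polynomial: -2s^3 + 6s^2 + 6s + 6
Add: -7s^3 - s^2 + 3s + 12


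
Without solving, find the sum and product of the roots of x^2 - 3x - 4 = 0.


For ax^2+bx+c=0: sum = -b/a, product = c/a.
a=1, b=-3, c=-4
Sum = -(-3)/1 = 3
Product = (-4)/1 = -4


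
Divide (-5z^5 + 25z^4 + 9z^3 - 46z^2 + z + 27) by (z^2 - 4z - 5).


(-5z^5 + 25z^4 + 9z^3 - 46z^2 + z + 27) / (z^2 - 4z - 5)
Step 1: -5z^3 * (z^2 - 4z - 5) = -5z^5 + 20z^4 + 25z^3; subtract.
Step 2: 5z^2 * (z^2 - 4z - 5) = 5z^4 - 20z^3 - 25z^2; subtract.
Step 3: 4z * (z^2 - 4z - 5) = 4z^3 - 16z^2 - 20z; subtract.
Step 4: -5 * (z^2 - 4z - 5) = -5z^2 + 20z + 25; subtract.
Quotient: -5z^3 + 5z^2 + 4z - 5, Remainder: z + 2


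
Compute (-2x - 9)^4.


Expand (-2x - 9)^4 by repeated multiplication:
  (-2x - 9)^2 = 4x^2 + 36x + 81
  (-2x - 9)^3 = -8x^3 - 108x^2 - 486x - 729
= 16x^4 + 288x^3 + 1944x^2 + 5832x + 6561


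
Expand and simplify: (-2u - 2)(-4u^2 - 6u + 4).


Distribute each term of the first polynomial:
  (-2u)(-4u^2 - 6u + 4) = 8u^3 + 12u^2 - 8u
  (-2)(-4u^2 - 6u + 4) = 8u^2 + 12u - 8
Sum: 8u^3 + 20u^2 + 4u - 8


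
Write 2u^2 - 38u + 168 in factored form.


Roots satisfy r1 + r2 = -b/a = 19 and r1*r2 = c/a = 84.
So r1 = 12, r2 = 7.
2u^2 - 38u + 168 = 2(u - r1)(u - r2) = 2(u - 12)(u - 7)


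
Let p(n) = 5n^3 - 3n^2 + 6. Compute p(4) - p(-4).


p(4) = 278
p(-4) = -362
p(4) - p(-4) = 278 + 362 = 640


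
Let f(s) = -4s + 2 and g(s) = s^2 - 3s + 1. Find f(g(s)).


Substitute g(s) into f:
f(g(s)) = -4*(s^2 - 3s + 1) + 2
Expand and combine: -4s^2 + 12s - 2


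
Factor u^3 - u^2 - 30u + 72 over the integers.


Try integer roots (divisors of 72). u=3: p(3)=0.
Divide out (u - 3): quotient is u^2 + 2u - 24.
Factor the quadratic: (u - 4)(u + 6)
Result: (u - 3)(u - 4)(u + 6)


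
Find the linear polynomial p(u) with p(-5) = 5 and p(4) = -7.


p(u) = mu + b. Using p(-5)=5, p(4)=-7:
m = (5 + 7)/(-5 - 4) = 12/-9 = -4/3
b = 5 - m*(-5) = 5 - 20/3 = -5/3
p(u) = -(4/3)u - (5/3)


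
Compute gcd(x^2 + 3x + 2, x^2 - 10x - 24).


Factor each:
  x^2 + 3x + 2 = (x + 2)(x + 1)
  x^2 - 10x - 24 = (x + 2)(x - 12)
Common monic factor: x + 2
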